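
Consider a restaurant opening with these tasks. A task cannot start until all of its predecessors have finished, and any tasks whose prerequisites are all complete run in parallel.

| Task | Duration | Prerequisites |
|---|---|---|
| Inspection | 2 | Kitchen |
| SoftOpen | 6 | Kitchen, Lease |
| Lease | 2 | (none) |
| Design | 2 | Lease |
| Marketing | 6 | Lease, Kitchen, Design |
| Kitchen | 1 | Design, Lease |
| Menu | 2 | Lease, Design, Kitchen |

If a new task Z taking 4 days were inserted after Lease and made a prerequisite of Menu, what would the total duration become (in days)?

Originally the project takes 11 days.
With Z inserted, Menu now waits for max(Lease, Design, Kitchen, Z).
New critical path: Lease→Design→Kitchen→Marketing = 2+2+1+6 = 11 ⇒ 11 days.

11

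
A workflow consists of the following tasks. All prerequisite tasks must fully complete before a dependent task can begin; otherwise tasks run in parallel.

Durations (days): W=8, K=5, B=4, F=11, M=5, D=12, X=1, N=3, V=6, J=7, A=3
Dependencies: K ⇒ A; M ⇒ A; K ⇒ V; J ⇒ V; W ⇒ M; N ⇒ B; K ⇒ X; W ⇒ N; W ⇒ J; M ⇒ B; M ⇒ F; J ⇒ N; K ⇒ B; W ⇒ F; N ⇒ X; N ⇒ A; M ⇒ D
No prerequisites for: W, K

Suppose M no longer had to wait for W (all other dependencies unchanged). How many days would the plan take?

Original critical path: W→M→D = 8+5+12 = 25 ⇒ 25 days.
Without W→M, M's earliest start moves from 8 to 0.
New critical path: W→J→N→B = 8+7+3+4 = 22 ⇒ 22 days.

22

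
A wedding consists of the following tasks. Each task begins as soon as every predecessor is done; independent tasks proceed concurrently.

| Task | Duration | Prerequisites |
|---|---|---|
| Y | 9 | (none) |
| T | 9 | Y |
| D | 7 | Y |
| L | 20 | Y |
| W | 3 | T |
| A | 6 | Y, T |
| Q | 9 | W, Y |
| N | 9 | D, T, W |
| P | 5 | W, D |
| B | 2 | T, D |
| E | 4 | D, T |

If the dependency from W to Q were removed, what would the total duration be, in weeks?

30

Original critical path: Y→T→W→Q = 9+9+3+9 = 30 ⇒ 30 weeks.
Without W→Q, Q's earliest start moves from 21 to 9.
The longest chain is now Y→T→W→N = 9+9+3+9 = 30, so the project takes 30 weeks.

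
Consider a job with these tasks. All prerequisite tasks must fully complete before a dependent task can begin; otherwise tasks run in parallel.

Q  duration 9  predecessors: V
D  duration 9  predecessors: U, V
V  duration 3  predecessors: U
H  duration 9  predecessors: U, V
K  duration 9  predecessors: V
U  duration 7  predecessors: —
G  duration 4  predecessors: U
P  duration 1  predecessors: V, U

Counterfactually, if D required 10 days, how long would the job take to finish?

20

Baseline: U→V→D = 7+3+9 = 19 → 19 days.
D is on the critical path; changing it to 10 makes that path 20 days.
That remains the longest chain; total 20 days.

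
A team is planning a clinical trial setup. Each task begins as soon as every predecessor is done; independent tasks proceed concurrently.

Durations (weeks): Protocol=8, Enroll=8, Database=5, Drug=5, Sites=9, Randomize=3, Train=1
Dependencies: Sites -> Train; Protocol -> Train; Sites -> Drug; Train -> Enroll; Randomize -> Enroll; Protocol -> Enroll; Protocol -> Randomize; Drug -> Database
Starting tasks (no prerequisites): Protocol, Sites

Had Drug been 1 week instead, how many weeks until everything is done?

As given, the longest chain is Sites→Drug→Database = 9+5+5 = 19, so the finish is 19 weeks.
Drug is on the critical path; changing it to 1 makes that path 15 weeks.
The binding chain switches to Protocol→Randomize→Enroll = 8+3+8 = 19; finish 19 weeks.

19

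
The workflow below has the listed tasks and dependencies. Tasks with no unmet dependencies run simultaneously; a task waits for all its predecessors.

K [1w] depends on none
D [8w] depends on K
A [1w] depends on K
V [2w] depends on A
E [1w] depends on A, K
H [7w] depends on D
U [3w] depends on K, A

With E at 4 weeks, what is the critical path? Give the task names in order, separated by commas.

K, D, H

Actual critical path: K→D→H = 1+8+7 = 16 ⇒ 16 weeks.
E has 13 weeks of float (longest path through it is 3).
That remains the longest chain; total 16 weeks.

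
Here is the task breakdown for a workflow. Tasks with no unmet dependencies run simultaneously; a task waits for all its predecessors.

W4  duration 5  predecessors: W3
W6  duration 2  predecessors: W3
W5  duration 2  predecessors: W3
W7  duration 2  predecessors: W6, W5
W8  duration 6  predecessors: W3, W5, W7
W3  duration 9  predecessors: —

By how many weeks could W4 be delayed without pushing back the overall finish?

5

W3→W5→W7→W8 = 9+2+2+6 = 19 sets the makespan at 19 weeks.
The longest chain containing W4 totals 14 weeks.
So W4 can slip 19 − 14 = 5 weeks.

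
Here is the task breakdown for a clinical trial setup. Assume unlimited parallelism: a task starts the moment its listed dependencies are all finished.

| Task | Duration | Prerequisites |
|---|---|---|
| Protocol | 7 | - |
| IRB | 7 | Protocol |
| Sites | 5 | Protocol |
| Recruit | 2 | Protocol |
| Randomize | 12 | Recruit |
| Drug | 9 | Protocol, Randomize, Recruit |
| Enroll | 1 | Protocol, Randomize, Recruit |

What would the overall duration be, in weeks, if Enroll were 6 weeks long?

30

The binding path is Protocol→Recruit→Randomize→Drug = 7+2+12+9 = 30; finish at 30 weeks.
The longest path through Enroll is only 22 weeks, so Enroll has float 8.
The critical path is still Protocol→Recruit→Randomize→Drug; finish is now 30 weeks.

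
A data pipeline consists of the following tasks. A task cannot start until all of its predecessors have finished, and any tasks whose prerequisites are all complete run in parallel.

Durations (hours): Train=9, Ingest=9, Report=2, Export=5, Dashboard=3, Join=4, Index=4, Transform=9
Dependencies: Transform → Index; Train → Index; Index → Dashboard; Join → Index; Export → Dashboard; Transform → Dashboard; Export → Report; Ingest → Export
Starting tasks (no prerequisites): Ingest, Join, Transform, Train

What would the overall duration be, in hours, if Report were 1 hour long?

Critical path before the change: Ingest→Export→Dashboard = 9+5+3 = 17 giving 17 hours.
The longest path through Report is only 16 hours, so Report has float 1.
No other chain overtakes it, so the finish is 17 hours.

17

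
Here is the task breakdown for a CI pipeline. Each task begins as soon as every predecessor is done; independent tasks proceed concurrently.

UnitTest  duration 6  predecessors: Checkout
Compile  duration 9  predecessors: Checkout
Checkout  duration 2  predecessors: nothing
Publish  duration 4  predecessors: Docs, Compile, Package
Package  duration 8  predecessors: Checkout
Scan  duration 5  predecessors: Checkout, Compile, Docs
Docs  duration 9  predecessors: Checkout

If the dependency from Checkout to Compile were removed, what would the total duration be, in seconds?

16

With the dependency in place, Checkout→Compile→Scan = 2+9+5 = 16 sets the finish at 16 seconds.
Without Checkout→Compile, Compile's earliest start moves from 2 to 0.
The longest chain is now Checkout→Docs→Scan = 2+9+5 = 16, so the schedule takes 16 seconds.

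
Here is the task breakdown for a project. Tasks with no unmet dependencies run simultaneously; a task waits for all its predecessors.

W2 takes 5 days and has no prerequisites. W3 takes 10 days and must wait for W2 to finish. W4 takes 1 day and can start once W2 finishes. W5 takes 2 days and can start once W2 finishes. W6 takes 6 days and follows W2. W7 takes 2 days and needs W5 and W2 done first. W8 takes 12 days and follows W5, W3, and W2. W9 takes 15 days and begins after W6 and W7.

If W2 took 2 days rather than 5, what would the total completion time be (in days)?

Baseline: W2→W3→W8 = 5+10+12 = 27 → 27 days.
W2 is on the critical path; changing it to 2 makes that path 24 days.
That remains the longest chain; total 24 days.

24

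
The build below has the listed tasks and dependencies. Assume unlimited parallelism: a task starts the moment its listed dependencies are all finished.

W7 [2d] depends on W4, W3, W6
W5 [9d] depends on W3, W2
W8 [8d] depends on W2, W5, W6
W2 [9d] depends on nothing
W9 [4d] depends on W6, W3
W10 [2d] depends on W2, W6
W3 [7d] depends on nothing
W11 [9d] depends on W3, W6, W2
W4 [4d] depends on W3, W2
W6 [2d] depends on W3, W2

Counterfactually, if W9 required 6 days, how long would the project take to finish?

The binding path is W2→W5→W8 = 9+9+8 = 26; finish at 26 days.
The longest path through W9 is only 15 days, so W9 has float 11.
No other chain overtakes it, so the finish is 26 days.

26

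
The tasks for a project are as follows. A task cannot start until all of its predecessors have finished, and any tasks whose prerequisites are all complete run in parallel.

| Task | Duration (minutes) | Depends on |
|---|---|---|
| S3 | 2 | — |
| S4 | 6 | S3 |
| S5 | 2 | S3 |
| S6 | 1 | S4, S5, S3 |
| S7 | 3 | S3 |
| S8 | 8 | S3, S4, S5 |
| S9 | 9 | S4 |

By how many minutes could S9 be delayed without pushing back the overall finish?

Critical path: S3→S4→S9 = 2+6+9 = 17, so the finish is 17 minutes.
S9 finishes as early as 17 and must finish by 17.
Float = 17 − 17 = 0.

0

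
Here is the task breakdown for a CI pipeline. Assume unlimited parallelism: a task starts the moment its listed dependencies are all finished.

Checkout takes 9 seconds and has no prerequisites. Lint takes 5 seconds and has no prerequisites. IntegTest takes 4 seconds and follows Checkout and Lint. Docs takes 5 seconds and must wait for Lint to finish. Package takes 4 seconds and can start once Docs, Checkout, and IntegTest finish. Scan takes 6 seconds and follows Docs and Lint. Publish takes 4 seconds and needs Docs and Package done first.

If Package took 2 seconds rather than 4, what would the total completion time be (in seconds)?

19

Critical path before the change: Checkout→IntegTest→Package→Publish = 9+4+4+4 = 21 giving 21 seconds.
Package is on the critical path; changing it to 2 makes that path 19 seconds.
That remains the longest chain; total 19 seconds.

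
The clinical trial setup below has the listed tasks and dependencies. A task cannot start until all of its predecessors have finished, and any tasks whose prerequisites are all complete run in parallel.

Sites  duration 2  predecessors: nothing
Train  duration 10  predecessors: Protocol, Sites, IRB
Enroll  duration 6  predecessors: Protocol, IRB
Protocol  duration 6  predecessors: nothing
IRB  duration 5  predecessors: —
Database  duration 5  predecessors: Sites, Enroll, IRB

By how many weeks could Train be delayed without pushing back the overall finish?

The longest chain is Protocol→Enroll→Database = 6+6+5 = 17; overall finish 17 weeks.
Longest path through Train: 16 weeks (earliest finish 16, latest finish 17).
So Train can slip 17 − 16 = 1 week.

1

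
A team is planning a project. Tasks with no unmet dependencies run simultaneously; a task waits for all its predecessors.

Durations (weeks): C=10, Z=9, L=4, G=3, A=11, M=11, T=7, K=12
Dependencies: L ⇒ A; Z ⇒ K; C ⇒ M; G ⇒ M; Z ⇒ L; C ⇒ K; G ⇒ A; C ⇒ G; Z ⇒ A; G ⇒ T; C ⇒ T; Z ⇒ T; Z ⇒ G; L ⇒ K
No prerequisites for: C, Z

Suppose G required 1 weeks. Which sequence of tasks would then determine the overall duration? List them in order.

Z, L, K

As given, the longest chain is Z→L→K = 9+4+12 = 25, so the finish is 25 weeks.
G is off the critical path — its longest chain is 24 weeks, giving 1 of slack.
The critical path is still Z→L→K; finish is now 25 weeks.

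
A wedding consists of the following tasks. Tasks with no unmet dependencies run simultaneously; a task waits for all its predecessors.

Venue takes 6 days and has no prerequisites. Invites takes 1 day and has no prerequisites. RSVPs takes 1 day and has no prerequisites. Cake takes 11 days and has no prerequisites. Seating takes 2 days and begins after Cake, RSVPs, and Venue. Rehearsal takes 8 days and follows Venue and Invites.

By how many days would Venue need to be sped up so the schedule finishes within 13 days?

Current finish: 14 days; target: 13.
Venue is on every critical path, so each day cut from Venue cuts the finish by one (this holds down to a finish of 13).
Need 14 − 13 = 1 day off Venue → Venue becomes 5 days, finish becomes 13.

1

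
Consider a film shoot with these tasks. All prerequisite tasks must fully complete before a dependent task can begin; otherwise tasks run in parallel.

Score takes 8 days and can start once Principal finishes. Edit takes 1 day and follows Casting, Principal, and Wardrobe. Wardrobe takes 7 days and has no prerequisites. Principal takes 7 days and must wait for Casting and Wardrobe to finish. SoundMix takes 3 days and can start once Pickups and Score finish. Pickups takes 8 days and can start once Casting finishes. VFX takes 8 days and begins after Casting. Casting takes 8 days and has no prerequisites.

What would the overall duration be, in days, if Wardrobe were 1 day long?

Actual critical path: Casting→Principal→Score→SoundMix = 8+7+8+3 = 26 ⇒ 26 days.
Wardrobe has 1 day of float (longest path through it is 25).
No other chain overtakes it, so the finish is 26 days.

26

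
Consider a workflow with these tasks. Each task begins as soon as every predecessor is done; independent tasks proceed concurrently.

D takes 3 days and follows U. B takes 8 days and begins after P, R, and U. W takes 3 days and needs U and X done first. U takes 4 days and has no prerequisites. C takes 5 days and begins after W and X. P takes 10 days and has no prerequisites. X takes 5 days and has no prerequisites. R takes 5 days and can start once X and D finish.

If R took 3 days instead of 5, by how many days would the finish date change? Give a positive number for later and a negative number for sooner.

-2

The binding path is U→D→R→B = 4+3+5+8 = 20; finish at 20 days.
R is on the critical path; changing it to 3 makes that path 18 days.
New critical path: P→B = 10+8 = 18 ⇒ 18 days.
Change in finish: 18 − 20 = -2 days.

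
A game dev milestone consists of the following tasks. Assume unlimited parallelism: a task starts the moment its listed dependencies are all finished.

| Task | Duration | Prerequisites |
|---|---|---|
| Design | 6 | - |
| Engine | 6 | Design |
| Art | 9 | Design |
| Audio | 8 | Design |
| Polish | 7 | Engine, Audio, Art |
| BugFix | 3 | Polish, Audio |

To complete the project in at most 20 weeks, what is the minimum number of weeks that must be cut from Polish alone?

5

Current finish: 25 weeks; target: 20.
Polish is on every critical path, so each week cut from Polish cuts the finish by one (this holds down to a finish of 19).
Need 25 − 20 = 5 weeks off Polish → Polish becomes 2 weeks, finish becomes 20.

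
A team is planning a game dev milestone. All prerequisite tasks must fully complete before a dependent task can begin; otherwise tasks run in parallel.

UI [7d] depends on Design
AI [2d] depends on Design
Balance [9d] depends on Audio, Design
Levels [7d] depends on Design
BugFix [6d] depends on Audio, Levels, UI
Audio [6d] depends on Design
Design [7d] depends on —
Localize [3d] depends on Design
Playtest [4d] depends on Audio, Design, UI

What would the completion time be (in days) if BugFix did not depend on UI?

22

Before: longest chain Design→Audio→Balance = 7+6+9 = 22, finish 22.
Dropping UI→BugFix doesn't change BugFix's earliest start (14); another predecessor still binds.
New critical path: Design→Audio→Balance = 7+6+9 = 22 ⇒ 22 days.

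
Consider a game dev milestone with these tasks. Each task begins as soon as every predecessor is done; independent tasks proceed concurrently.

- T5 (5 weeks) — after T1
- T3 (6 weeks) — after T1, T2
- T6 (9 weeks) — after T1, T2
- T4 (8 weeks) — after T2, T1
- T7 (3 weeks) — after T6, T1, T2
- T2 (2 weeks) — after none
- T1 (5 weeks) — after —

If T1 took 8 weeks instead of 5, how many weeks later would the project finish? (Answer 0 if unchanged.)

3

Critical path before the change: T1→T6→T7 = 5+9+3 = 17 giving 17 weeks.
T1 lies on that path, so at 8 weeks the path becomes 20 weeks.
No other chain overtakes it, so the finish is 20 weeks.
Change in finish: 20 − 17 = +3 weeks.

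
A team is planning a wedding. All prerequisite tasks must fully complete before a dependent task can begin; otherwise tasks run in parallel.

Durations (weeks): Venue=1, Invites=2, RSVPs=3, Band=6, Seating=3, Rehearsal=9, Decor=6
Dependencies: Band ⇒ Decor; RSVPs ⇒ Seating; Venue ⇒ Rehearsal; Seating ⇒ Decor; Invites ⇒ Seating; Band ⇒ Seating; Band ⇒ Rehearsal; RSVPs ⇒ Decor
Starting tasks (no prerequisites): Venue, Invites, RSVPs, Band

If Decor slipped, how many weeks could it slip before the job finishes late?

Band→Seating→Decor = 6+3+6 = 15 sets the makespan at 15 weeks.
Longest path through Decor: 15 weeks (earliest finish 15, latest finish 15).
Float = 15 − 15 = 0.

0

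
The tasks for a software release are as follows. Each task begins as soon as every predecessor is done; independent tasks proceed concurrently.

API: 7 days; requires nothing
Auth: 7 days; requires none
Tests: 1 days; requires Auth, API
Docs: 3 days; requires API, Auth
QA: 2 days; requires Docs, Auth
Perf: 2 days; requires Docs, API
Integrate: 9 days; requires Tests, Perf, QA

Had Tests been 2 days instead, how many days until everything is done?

21

Critical path before the change: API→Docs→QA→Integrate = 7+3+2+9 = 21 giving 21 days.
Tests has 4 days of float (longest path through it is 17).
The critical path is still API→Docs→QA→Integrate; finish is now 21 days.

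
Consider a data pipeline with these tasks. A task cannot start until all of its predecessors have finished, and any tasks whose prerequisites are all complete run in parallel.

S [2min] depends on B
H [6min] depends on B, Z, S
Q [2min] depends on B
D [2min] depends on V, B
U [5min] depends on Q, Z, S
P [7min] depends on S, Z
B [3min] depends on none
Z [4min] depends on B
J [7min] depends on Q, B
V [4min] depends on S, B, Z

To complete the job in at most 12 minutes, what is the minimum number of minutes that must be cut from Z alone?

2

Current finish: 14 minutes; target: 12.
Z is on every critical path, so each minute cut from Z cuts the finish by one (this holds down to a finish of 12).
Need 14 − 12 = 2 minutes off Z → Z becomes 2 minutes, finish becomes 12.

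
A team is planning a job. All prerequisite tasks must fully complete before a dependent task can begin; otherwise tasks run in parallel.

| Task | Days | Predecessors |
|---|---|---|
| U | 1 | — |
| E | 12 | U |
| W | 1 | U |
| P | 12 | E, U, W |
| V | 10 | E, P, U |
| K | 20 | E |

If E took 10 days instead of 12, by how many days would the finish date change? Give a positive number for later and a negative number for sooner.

-2

The binding path is U→E→P→V = 1+12+12+10 = 35; finish at 35 days.
Since E is critical, the -2 change carries straight to that chain (now 33 days).
The critical path is still U→E→P→V; finish is now 33 days.
Change in finish: 33 − 35 = -2 days.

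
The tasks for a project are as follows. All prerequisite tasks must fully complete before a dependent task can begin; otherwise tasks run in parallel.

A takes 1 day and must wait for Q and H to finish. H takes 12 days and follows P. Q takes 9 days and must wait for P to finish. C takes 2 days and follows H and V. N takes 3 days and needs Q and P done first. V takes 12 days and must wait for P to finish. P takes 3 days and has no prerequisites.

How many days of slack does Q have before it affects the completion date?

P→H→C = 3+12+2 = 17 sets the makespan at 17 days.
The longest chain containing Q totals 15 days.
So Q can slip 14 − 12 = 2 days.

2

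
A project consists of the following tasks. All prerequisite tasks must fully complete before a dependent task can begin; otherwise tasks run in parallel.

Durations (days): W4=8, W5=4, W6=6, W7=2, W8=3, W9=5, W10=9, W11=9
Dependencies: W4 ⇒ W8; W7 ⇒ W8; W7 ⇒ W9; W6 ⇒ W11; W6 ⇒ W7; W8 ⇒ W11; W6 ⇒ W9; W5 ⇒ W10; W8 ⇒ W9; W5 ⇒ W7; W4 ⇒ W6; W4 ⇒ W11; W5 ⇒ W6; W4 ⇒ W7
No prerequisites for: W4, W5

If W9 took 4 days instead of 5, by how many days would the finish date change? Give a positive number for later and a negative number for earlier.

0

As given, the longest chain is W4→W6→W7→W8→W11 = 8+6+2+3+9 = 28, so the finish is 28 days.
The longest path through W9 is only 24 days, so W9 has float 4.
That remains the longest chain; total 28 days.
Change in finish: 28 − 28 = +0 days.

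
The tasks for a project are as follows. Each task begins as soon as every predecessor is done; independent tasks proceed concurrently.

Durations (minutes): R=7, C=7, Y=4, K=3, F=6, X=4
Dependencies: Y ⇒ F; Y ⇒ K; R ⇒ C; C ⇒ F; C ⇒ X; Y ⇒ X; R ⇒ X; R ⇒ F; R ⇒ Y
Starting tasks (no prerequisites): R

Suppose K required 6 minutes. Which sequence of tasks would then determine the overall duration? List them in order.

R, C, F

Actual critical path: R→C→F = 7+7+6 = 20 ⇒ 20 minutes.
The longest path through K is only 14 minutes, so K has float 6.
That remains the longest chain; total 20 minutes.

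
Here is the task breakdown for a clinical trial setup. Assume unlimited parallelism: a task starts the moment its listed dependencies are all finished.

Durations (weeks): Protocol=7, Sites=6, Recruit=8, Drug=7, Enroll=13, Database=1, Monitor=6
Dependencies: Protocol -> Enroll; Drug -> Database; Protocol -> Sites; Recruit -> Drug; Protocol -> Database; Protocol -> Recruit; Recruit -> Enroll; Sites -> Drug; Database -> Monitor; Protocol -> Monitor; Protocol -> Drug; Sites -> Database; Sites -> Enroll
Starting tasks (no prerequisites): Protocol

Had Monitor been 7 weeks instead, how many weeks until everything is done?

Baseline: Protocol→Recruit→Drug→Database→Monitor = 7+8+7+1+6 = 29 → 29 weeks.
Since Monitor is critical, the +1 change carries straight to that chain (now 30 weeks).
That remains the longest chain; total 30 weeks.

30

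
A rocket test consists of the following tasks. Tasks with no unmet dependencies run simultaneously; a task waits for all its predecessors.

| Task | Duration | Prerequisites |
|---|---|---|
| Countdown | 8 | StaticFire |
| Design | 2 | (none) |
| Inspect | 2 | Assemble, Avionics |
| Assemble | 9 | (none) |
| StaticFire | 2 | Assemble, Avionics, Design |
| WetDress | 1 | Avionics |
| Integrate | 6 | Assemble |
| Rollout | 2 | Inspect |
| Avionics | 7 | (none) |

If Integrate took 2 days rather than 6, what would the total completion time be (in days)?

19

Actual critical path: Assemble→StaticFire→Countdown = 9+2+8 = 19 ⇒ 19 days.
The longest path through Integrate is only 15 days, so Integrate has float 4.
The critical path is still Assemble→StaticFire→Countdown; finish is now 19 days.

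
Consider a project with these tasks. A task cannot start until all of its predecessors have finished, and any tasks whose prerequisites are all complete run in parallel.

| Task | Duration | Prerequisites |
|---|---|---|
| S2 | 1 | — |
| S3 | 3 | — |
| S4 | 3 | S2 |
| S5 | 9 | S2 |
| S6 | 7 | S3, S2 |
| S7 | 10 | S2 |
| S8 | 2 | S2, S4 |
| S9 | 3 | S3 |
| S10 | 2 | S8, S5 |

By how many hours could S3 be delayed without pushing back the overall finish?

2

Critical path: S2→S5→S10 = 1+9+2 = 12, so the finish is 12 hours.
The longest chain containing S3 totals 10 hours.
So S3 can slip 5 − 3 = 2 hours.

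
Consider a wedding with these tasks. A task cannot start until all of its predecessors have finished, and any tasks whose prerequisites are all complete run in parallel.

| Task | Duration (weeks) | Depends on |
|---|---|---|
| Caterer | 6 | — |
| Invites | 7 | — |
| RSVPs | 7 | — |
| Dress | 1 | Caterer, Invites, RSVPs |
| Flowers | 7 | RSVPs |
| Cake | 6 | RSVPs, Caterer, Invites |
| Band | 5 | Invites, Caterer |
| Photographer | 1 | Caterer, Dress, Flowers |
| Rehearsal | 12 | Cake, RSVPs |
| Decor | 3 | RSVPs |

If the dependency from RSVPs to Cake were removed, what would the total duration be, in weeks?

Original critical path: Invites→Cake→Rehearsal = 7+6+12 = 25 ⇒ 25 weeks.
Dropping RSVPs→Cake doesn't change Cake's earliest start (7); another predecessor still binds.
New critical path: Invites→Cake→Rehearsal = 7+6+12 = 25 ⇒ 25 weeks.

25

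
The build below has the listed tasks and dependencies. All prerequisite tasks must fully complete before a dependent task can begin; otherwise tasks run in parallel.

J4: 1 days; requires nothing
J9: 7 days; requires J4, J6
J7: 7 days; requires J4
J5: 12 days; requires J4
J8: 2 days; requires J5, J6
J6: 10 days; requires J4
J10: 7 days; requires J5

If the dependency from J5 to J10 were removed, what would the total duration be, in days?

18

Before: longest chain J4→J5→J10 = 1+12+7 = 20, finish 20.
Without J5→J10, J10's earliest start moves from 13 to 0.
The longest chain is now J4→J6→J9 = 1+10+7 = 18, so the project takes 18 days.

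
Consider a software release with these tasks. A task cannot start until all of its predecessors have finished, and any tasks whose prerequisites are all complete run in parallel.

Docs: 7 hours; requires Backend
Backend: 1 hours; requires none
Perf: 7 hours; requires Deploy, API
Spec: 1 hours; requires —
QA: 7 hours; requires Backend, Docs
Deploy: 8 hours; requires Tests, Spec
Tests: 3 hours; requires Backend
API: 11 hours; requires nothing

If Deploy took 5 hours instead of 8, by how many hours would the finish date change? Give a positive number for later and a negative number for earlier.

Baseline: Backend→Tests→Deploy→Perf = 1+3+8+7 = 19 → 19 hours.
Deploy is on the critical path; changing it to 5 makes that path 16 hours.
New critical path: API→Perf = 11+7 = 18 ⇒ 18 hours.
Change in finish: 18 − 19 = -1 hours.

-1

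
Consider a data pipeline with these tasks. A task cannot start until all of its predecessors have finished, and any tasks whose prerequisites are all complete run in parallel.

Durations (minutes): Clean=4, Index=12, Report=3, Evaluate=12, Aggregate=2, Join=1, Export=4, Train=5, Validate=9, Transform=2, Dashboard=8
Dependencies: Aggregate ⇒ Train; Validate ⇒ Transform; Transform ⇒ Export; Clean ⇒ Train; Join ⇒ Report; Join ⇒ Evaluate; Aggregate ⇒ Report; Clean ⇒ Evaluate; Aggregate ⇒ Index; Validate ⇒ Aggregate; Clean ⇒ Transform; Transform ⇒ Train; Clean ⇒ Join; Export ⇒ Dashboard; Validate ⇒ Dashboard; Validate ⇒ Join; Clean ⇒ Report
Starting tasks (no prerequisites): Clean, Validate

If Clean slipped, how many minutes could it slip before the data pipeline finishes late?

5

Validate→Transform→Export→Dashboard = 9+2+4+8 = 23 sets the makespan at 23 minutes.
Longest path through Clean: 18 minutes (earliest finish 4, latest finish 9).
Slack of Clean = 5 − 0 = 5 minutes.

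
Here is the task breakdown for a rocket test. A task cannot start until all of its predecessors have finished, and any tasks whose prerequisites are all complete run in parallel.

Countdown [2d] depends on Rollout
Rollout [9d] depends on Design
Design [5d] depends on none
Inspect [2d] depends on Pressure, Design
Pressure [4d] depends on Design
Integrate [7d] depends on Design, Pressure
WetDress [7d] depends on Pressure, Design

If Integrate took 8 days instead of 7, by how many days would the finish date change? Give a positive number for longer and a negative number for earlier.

The binding path is Design→Pressure→Integrate = 5+4+7 = 16; finish at 16 days.
Since Integrate is critical, the +1 change carries straight to that chain (now 17 days).
No other chain overtakes it, so the finish is 17 days.
Change in finish: 17 − 16 = +1 days.

1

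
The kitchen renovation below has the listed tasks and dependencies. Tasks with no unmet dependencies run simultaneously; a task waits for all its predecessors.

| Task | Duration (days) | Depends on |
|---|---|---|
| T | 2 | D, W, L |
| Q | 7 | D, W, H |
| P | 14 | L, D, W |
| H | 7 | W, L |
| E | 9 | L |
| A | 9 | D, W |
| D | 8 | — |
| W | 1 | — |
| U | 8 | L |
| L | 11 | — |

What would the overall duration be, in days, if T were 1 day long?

Baseline: L→P = 11+14 = 25 → 25 days.
T has 12 days of float (longest path through it is 13).
No other chain overtakes it, so the finish is 25 days.

25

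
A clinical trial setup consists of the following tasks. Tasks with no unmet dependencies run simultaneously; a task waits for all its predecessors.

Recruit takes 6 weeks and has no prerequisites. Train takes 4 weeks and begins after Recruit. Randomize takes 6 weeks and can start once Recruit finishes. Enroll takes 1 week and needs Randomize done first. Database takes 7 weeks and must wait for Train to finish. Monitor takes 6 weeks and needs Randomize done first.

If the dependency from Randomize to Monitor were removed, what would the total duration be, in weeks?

Before: longest chain Recruit→Randomize→Monitor = 6+6+6 = 18, finish 18.
Without Randomize→Monitor, Monitor's earliest start moves from 12 to 0.
New critical path: Recruit→Train→Database = 6+4+7 = 17 ⇒ 17 weeks.

17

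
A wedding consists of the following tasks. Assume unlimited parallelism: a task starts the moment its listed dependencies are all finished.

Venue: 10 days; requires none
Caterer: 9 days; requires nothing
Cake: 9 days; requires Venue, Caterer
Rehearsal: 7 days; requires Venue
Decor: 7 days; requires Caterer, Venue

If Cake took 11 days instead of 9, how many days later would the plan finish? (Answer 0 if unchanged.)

As given, the longest chain is Venue→Cake = 10+9 = 19, so the finish is 19 days.
Cake lies on that path, so at 11 days the path becomes 21 days.
No other chain overtakes it, so the finish is 21 days.
Change in finish: 21 − 19 = +2 days.

2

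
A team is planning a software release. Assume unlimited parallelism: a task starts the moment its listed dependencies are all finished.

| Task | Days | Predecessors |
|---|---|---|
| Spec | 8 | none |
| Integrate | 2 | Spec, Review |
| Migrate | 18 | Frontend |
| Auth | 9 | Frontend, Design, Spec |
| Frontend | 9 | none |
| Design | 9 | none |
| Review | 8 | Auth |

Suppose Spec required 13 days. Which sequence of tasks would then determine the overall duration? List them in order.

Spec, Auth, Review, Integrate

Baseline: Design→Auth→Review→Integrate = 9+9+8+2 = 28 → 28 days.
Spec is off the critical path — its longest chain is 27 days, giving 1 of slack.
Now Spec→Auth→Review→Integrate = 13+9+8+2 = 32 is longest, so the finish becomes 32 days.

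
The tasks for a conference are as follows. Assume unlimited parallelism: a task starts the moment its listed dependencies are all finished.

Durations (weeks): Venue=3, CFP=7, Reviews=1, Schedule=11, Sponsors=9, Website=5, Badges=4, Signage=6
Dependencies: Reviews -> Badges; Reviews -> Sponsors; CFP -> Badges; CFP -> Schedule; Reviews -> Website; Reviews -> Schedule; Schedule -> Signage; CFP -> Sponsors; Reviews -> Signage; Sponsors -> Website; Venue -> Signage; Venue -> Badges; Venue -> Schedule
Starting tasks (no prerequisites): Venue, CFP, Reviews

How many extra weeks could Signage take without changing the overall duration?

0

Critical path: CFP→Schedule→Signage = 7+11+6 = 24, so the finish is 24 weeks.
Signage finishes as early as 24 and must finish by 24.
So Signage can slip 24 − 24 = 0 weeks.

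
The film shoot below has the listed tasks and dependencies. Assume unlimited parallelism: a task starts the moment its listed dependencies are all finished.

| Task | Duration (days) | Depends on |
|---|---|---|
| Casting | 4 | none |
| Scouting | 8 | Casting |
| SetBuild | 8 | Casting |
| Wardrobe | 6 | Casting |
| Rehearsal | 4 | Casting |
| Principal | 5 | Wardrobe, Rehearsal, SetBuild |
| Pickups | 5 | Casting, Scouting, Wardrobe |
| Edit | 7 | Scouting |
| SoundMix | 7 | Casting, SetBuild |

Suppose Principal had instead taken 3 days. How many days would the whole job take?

The binding path is Casting→Scouting→Edit = 4+8+7 = 19; finish at 19 days.
Principal has 2 days of float (longest path through it is 17).
The critical path is still Casting→Scouting→Edit; finish is now 19 days.

19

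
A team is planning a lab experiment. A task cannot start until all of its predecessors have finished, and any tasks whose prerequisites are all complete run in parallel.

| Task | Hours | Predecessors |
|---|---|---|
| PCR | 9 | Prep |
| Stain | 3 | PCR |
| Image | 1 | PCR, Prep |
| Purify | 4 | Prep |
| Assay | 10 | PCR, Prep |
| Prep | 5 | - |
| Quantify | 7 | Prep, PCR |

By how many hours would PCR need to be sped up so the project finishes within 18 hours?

6

Current finish: 24 hours; target: 18.
PCR is on every critical path, so each hour cut from PCR cuts the finish by one (this holds down to a finish of 16).
Need 24 − 18 = 6 hours off PCR → PCR becomes 3 hours, finish becomes 18.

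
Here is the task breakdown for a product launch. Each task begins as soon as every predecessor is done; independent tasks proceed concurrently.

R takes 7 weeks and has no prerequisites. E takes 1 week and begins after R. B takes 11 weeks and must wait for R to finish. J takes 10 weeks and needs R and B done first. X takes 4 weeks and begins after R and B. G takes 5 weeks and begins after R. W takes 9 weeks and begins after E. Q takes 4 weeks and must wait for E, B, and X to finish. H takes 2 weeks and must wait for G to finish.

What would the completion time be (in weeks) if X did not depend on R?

28

Before: longest chain R→B→J = 7+11+10 = 28, finish 28.
Dropping R→X doesn't change X's earliest start (18); another predecessor still binds.
The longest chain is now R→B→J = 7+11+10 = 28, so the schedule takes 28 weeks.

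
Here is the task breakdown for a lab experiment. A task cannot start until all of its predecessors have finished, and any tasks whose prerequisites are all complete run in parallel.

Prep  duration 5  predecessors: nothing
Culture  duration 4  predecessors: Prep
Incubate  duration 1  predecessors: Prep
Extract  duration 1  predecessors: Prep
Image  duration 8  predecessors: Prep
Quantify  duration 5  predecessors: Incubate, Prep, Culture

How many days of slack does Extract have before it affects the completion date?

Critical path: Prep→Culture→Quantify = 5+4+5 = 14, so the finish is 14 days.
Extract finishes as early as 6 and must finish by 14.
So Extract can slip 14 − 6 = 8 days.

8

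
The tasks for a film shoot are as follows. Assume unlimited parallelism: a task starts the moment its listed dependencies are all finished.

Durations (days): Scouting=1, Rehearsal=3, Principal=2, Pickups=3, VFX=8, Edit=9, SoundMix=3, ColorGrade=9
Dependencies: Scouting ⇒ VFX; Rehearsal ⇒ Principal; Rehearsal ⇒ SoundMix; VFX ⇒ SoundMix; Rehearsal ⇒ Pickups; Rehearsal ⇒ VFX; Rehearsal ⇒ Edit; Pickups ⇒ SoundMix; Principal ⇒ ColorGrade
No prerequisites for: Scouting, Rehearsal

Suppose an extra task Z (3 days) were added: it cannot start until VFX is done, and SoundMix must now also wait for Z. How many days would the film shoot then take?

17

Originally the film shoot takes 14 days.
With Z inserted, SoundMix now waits for max(Pickups, Rehearsal, VFX, Z).
New critical path: Rehearsal→VFX→Z→SoundMix = 3+8+3+3 = 17 ⇒ 17 days.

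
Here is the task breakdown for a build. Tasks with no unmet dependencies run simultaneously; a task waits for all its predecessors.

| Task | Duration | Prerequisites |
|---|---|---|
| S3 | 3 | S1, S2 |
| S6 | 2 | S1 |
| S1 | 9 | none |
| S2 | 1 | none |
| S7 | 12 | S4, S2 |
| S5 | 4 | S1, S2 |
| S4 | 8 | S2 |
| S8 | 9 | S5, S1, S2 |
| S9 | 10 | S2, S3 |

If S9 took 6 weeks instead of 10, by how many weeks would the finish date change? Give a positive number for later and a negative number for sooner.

Baseline: S1→S3→S9 = 9+3+10 = 22 → 22 weeks.
S9 is on the critical path; changing it to 6 makes that path 18 weeks.
The binding chain switches to S1→S5→S8 = 9+4+9 = 22; finish 22 weeks.
Change in finish: 22 − 22 = +0 weeks.

0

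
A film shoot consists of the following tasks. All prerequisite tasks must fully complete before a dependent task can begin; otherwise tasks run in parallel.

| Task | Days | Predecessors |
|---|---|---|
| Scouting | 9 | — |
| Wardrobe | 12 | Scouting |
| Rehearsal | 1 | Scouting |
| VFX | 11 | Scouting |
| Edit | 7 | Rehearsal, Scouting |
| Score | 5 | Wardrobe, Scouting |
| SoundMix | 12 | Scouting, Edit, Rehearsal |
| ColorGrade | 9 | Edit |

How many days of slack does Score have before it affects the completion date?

The longest chain is Scouting→Rehearsal→Edit→SoundMix = 9+1+7+12 = 29; overall finish 29 days.
Longest path through Score: 26 days (earliest finish 26, latest finish 29).
Slack of Score = 24 − 21 = 3 days.

3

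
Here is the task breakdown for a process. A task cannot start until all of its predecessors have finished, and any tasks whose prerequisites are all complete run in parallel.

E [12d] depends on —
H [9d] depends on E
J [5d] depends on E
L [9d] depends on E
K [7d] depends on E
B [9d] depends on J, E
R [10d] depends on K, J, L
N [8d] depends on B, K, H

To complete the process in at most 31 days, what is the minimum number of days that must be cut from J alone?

3

Current finish: 34 days; target: 31.
J is on every critical path, so each day cut from J cuts the finish by one (this holds down to a finish of 31).
Need 34 − 31 = 3 days off J → J becomes 2 days, finish becomes 31.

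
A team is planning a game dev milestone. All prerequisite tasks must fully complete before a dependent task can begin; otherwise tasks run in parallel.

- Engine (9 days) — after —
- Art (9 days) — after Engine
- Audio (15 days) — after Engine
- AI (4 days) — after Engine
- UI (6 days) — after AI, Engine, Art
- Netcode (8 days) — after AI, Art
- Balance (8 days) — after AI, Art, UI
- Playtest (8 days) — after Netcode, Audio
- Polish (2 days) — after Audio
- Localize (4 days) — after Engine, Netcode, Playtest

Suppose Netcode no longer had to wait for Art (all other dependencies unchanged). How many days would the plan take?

36

With the dependency in place, Engine→Art→Netcode→Playtest→Localize = 9+9+8+8+4 = 38 sets the finish at 38 days.
Without Art→Netcode, Netcode's earliest start moves from 18 to 13.
New critical path: Engine→Audio→Playtest→Localize = 9+15+8+4 = 36 ⇒ 36 days.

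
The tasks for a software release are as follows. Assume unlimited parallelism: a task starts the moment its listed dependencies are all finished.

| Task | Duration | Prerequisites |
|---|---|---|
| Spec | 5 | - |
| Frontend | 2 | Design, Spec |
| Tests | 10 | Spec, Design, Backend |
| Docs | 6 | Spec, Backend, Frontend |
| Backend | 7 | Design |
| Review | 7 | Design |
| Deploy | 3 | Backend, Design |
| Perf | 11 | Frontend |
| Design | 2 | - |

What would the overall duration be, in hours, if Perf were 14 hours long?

Actual critical path: Design→Backend→Tests = 2+7+10 = 19 ⇒ 19 hours.
Perf has 1 hour of float (longest path through it is 18).
Now Spec→Frontend→Perf = 5+2+14 = 21 is longest, so the finish becomes 21 hours.

21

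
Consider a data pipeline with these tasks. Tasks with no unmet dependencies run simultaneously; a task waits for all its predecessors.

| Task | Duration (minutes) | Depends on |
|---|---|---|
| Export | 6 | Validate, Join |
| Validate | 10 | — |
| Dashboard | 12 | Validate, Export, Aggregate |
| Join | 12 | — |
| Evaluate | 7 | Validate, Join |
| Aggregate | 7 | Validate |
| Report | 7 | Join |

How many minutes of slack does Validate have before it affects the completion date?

1

The longest chain is Join→Export→Dashboard = 12+6+12 = 30; overall finish 30 minutes.
Validate finishes as early as 10 and must finish by 11.
Slack of Validate = 1 − 0 = 1 minute.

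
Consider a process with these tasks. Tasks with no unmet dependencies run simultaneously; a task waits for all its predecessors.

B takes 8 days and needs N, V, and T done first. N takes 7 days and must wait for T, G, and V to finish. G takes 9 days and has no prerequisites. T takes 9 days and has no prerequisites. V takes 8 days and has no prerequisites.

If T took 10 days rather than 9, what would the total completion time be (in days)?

25

Critical path before the change: T→N→B = 9+7+8 = 24 giving 24 days.
T is on the critical path; changing it to 10 makes that path 25 days.
That remains the longest chain; total 25 days.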